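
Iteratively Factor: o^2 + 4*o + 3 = (o + 1)*(o + 3)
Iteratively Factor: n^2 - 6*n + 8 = (n - 4)*(n - 2)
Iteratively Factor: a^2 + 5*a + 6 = (a + 2)*(a + 3)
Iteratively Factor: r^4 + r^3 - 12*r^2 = (r)*(r^3 + r^2 - 12*r) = r^2*(r^2 + r - 12) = r^2*(r - 3)*(r + 4)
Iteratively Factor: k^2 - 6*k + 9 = (k - 3)*(k - 3)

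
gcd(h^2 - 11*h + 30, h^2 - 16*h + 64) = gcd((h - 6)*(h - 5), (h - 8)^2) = 1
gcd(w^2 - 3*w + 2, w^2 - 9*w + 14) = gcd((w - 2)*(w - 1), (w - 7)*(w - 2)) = w - 2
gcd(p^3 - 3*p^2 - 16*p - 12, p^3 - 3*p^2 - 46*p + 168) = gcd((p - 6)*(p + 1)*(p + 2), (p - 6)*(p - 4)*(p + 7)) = p - 6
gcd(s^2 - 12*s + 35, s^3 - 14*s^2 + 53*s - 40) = s - 5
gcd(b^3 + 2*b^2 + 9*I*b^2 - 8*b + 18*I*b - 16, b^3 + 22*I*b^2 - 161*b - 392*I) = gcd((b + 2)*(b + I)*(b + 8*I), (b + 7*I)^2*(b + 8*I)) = b + 8*I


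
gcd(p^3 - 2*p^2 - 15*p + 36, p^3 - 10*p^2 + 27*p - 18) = p - 3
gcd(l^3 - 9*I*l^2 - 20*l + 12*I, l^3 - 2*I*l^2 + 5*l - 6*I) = l - I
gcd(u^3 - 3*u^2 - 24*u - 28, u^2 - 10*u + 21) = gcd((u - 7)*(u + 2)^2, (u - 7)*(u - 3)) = u - 7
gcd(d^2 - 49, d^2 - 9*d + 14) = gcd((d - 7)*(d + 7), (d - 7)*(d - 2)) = d - 7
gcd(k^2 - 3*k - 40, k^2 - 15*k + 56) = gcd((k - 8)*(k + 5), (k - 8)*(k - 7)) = k - 8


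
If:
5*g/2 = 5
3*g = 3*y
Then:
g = 2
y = 2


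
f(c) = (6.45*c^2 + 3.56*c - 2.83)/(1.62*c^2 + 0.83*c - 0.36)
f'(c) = (-3.24*c - 0.83)*(6.45*c^2 + 3.56*c - 2.83)/(1.62*c^2 + 0.83*c - 0.36)^2 + (12.9*c + 3.56)/(1.62*c^2 + 0.83*c - 0.36) = (-0.413700000000002*c^2 + 4.5252*c + 1.0673)/(2.6244*c^4 + 2.6892*c^3 - 0.4775*c^2 - 0.5976*c + 0.1296)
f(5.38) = 3.98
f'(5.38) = 0.01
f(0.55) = 1.84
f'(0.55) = 9.97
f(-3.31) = 3.83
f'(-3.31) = -0.09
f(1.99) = 3.87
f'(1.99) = 0.14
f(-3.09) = 3.81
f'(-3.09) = -0.11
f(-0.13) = 7.23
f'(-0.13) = 2.43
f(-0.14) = 7.20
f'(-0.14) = 2.15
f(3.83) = 3.97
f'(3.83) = 0.02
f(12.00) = 3.99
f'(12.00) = -0.00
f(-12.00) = 3.96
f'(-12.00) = -0.00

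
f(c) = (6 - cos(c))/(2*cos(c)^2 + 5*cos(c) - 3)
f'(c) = (6 - cos(c))*(4*sin(c)*cos(c) + 5*sin(c))/(2*cos(c)^2 + 5*cos(c) - 3)^2 + sin(c)/(2*cos(c)^2 + 5*cos(c) - 3) = (24*cos(c) - cos(2*c) + 26)*sin(c)/(5*cos(c) + cos(2*c) - 2)^2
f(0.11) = 1.27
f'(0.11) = 0.34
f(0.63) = 2.21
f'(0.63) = 4.83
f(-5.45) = 4.20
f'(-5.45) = 19.47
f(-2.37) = -1.21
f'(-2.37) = -0.20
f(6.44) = 1.29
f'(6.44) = 0.50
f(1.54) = -2.10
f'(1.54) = 3.43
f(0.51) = 1.78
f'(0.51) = 2.72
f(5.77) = 1.78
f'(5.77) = -2.76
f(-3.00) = -1.17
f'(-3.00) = -0.00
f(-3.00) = -1.17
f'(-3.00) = -0.00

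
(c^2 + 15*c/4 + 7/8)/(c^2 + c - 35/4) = (4*c + 1)/(2*(2*c - 5))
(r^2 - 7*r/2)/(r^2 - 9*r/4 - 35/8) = 4*r/(4*r + 5)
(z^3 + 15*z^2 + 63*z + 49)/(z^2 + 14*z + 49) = z + 1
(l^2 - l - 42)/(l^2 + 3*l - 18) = (l - 7)/(l - 3)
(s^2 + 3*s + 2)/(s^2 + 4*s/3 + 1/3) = 3*(s + 2)/(3*s + 1)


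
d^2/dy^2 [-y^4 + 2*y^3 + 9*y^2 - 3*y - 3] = -12*y^2 + 12*y + 18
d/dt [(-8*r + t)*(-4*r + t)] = -12*r + 2*t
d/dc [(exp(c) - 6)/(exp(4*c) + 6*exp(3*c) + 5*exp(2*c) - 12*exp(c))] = (-3*exp(4*c) + 12*exp(3*c) + 103*exp(2*c) + 60*exp(c) - 72)*exp(-c)/(exp(6*c) + 12*exp(5*c) + 46*exp(4*c) + 36*exp(3*c) - 119*exp(2*c) - 120*exp(c) + 144)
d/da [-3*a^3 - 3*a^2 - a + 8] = -9*a^2 - 6*a - 1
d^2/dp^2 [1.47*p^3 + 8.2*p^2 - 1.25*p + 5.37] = 8.82*p + 16.4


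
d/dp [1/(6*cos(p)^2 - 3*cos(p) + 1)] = 3*(4*cos(p) - 1)*sin(p)/(6*cos(p)^2 - 3*cos(p) + 1)^2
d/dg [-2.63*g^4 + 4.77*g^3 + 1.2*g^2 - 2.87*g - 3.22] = -10.52*g^3 + 14.31*g^2 + 2.4*g - 2.87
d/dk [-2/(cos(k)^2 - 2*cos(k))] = 4*(sin(k)/cos(k)^2 - tan(k))/(cos(k) - 2)^2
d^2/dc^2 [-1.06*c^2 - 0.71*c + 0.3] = -2.12000000000000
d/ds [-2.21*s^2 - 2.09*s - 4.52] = -4.42*s - 2.09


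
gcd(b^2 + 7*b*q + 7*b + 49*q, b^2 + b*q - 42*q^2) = b + 7*q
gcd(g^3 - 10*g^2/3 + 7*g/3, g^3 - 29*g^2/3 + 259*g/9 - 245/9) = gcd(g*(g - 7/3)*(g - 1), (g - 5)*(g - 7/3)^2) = g - 7/3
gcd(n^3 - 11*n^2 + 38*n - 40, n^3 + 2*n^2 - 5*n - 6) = n - 2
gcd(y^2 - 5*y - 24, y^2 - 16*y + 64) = y - 8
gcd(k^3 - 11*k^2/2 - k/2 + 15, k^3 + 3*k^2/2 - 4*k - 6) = k^2 - k/2 - 3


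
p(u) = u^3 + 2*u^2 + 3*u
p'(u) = 3*u^2 + 4*u + 3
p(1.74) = 16.54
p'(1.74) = 19.04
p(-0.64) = -1.36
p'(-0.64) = 1.67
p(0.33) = 1.24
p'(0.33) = 4.65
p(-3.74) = -35.56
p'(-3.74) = 30.00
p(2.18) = 26.41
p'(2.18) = 25.98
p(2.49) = 35.31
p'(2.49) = 31.56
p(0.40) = 1.58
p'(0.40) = 5.08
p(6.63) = 399.24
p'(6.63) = 161.39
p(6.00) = 306.00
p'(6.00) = 135.00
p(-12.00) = -1476.00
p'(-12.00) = 387.00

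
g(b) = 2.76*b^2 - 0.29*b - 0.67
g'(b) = 5.52*b - 0.29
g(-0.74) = 1.06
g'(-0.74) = -4.37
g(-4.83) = 65.12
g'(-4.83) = -26.95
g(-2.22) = 13.58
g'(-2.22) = -12.54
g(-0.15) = -0.56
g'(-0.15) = -1.12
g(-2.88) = 23.06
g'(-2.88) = -16.19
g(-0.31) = -0.31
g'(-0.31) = -2.00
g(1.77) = 7.46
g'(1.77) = 9.48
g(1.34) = 3.90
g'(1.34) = 7.11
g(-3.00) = 25.04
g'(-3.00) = -16.85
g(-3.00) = 25.04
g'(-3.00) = -16.85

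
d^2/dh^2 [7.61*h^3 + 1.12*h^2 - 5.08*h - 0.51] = 45.66*h + 2.24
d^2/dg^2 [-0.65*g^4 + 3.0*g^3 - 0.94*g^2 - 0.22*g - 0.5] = -7.8*g^2 + 18.0*g - 1.88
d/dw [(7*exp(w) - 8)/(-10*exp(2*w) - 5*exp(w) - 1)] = (70*exp(2*w) - 160*exp(w) - 47)*exp(w)/(100*exp(4*w) + 100*exp(3*w) + 45*exp(2*w) + 10*exp(w) + 1)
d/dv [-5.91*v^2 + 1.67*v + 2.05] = 1.67 - 11.82*v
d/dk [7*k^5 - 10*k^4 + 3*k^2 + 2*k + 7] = 35*k^4 - 40*k^3 + 6*k + 2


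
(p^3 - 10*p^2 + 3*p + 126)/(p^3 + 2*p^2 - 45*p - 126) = (p - 6)/(p + 6)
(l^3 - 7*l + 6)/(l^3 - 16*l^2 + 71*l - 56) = (l^2 + l - 6)/(l^2 - 15*l + 56)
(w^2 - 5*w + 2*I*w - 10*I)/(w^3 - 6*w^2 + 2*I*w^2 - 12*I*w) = (w - 5)/(w*(w - 6))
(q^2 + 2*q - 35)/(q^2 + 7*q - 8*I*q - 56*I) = (q - 5)/(q - 8*I)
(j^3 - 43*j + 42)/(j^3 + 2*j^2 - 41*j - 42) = (j - 1)/(j + 1)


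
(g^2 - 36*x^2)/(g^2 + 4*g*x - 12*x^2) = (-g + 6*x)/(-g + 2*x)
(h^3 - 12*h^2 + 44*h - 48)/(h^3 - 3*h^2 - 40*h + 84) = (h^2 - 10*h + 24)/(h^2 - h - 42)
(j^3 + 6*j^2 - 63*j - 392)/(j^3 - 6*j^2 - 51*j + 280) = (j + 7)/(j - 5)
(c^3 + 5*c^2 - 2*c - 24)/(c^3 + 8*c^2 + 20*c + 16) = (c^2 + c - 6)/(c^2 + 4*c + 4)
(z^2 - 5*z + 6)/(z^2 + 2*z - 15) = (z - 2)/(z + 5)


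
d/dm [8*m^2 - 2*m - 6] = 16*m - 2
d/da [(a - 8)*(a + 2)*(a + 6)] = 3*a^2 - 52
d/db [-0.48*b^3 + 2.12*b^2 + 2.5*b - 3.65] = -1.44*b^2 + 4.24*b + 2.5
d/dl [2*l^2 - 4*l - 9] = 4*l - 4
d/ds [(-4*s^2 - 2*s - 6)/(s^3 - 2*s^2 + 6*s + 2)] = 2*(2*s^4 + 2*s^3 - 5*s^2 - 20*s + 16)/(s^6 - 4*s^5 + 16*s^4 - 20*s^3 + 28*s^2 + 24*s + 4)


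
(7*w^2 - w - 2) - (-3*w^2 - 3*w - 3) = 10*w^2 + 2*w + 1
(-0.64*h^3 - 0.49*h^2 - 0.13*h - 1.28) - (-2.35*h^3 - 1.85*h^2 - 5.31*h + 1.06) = 1.71*h^3 + 1.36*h^2 + 5.18*h - 2.34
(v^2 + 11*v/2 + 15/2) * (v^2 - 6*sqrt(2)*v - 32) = v^4 - 6*sqrt(2)*v^3 + 11*v^3/2 - 33*sqrt(2)*v^2 - 49*v^2/2 - 176*v - 45*sqrt(2)*v - 240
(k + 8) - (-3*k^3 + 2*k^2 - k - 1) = 3*k^3 - 2*k^2 + 2*k + 9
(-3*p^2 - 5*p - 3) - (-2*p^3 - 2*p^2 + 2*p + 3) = 2*p^3 - p^2 - 7*p - 6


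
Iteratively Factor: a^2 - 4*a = (a - 4)*(a)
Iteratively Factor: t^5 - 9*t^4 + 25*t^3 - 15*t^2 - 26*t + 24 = (t - 3)*(t^4 - 6*t^3 + 7*t^2 + 6*t - 8) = (t - 3)*(t - 2)*(t^3 - 4*t^2 - t + 4) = (t - 3)*(t - 2)*(t - 1)*(t^2 - 3*t - 4) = (t - 4)*(t - 3)*(t - 2)*(t - 1)*(t + 1)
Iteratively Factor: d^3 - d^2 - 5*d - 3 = (d + 1)*(d^2 - 2*d - 3) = (d + 1)^2*(d - 3)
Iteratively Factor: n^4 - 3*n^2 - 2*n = (n)*(n^3 - 3*n - 2) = n*(n + 1)*(n^2 - n - 2) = n*(n - 2)*(n + 1)*(n + 1)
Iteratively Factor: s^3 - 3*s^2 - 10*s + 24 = (s - 4)*(s^2 + s - 6) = (s - 4)*(s + 3)*(s - 2)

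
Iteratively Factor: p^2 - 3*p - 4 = (p - 4)*(p + 1)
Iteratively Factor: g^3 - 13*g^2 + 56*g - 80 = (g - 4)*(g^2 - 9*g + 20) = (g - 4)^2*(g - 5)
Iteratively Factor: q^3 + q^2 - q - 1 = (q - 1)*(q^2 + 2*q + 1) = (q - 1)*(q + 1)*(q + 1)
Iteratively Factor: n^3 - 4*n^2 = (n)*(n^2 - 4*n) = n^2*(n - 4)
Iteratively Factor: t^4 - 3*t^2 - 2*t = (t + 1)*(t^3 - t^2 - 2*t) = (t + 1)^2*(t^2 - 2*t) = t*(t + 1)^2*(t - 2)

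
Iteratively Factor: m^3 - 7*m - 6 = (m + 1)*(m^2 - m - 6) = (m + 1)*(m + 2)*(m - 3)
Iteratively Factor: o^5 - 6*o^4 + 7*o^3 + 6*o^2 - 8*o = (o - 2)*(o^4 - 4*o^3 - o^2 + 4*o) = (o - 4)*(o - 2)*(o^3 - o) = (o - 4)*(o - 2)*(o - 1)*(o^2 + o) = o*(o - 4)*(o - 2)*(o - 1)*(o + 1)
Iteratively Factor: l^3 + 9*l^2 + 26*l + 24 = (l + 2)*(l^2 + 7*l + 12) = (l + 2)*(l + 4)*(l + 3)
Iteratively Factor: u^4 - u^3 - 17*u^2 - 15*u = (u + 3)*(u^3 - 4*u^2 - 5*u) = (u - 5)*(u + 3)*(u^2 + u) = (u - 5)*(u + 1)*(u + 3)*(u)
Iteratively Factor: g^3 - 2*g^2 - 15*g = (g - 5)*(g^2 + 3*g) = (g - 5)*(g + 3)*(g)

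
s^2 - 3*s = s*(s - 3)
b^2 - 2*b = b*(b - 2)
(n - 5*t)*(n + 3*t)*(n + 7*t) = n^3 + 5*n^2*t - 29*n*t^2 - 105*t^3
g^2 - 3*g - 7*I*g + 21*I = (g - 3)*(g - 7*I)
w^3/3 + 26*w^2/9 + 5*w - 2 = (w/3 + 1)*(w - 1/3)*(w + 6)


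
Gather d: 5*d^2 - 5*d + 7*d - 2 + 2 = 5*d^2 + 2*d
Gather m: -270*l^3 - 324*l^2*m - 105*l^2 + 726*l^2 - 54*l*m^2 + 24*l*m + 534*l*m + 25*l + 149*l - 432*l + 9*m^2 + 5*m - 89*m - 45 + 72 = -270*l^3 + 621*l^2 - 258*l + m^2*(9 - 54*l) + m*(-324*l^2 + 558*l - 84) + 27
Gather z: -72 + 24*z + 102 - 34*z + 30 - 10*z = 60 - 20*z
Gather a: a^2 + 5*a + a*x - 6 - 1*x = a^2 + a*(x + 5) - x - 6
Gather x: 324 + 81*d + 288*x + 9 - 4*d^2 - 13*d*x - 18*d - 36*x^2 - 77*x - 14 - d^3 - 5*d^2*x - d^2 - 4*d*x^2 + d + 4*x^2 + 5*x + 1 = -d^3 - 5*d^2 + 64*d + x^2*(-4*d - 32) + x*(-5*d^2 - 13*d + 216) + 320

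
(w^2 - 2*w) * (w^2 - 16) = w^4 - 2*w^3 - 16*w^2 + 32*w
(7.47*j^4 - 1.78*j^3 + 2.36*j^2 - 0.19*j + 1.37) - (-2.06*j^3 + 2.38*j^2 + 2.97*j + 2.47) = 7.47*j^4 + 0.28*j^3 - 0.02*j^2 - 3.16*j - 1.1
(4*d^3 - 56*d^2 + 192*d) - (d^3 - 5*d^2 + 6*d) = 3*d^3 - 51*d^2 + 186*d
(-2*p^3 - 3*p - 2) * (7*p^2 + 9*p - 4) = -14*p^5 - 18*p^4 - 13*p^3 - 41*p^2 - 6*p + 8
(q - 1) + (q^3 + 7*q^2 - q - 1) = q^3 + 7*q^2 - 2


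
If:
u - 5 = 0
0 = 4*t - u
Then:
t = 5/4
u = 5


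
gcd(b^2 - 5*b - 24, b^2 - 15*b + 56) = b - 8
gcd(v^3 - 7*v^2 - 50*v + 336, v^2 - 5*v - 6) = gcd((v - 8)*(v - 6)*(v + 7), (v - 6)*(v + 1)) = v - 6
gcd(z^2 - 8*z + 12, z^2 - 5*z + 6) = z - 2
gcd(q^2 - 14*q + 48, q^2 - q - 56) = q - 8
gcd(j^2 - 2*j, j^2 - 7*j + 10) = j - 2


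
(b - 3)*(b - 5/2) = b^2 - 11*b/2 + 15/2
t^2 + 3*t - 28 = (t - 4)*(t + 7)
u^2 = u^2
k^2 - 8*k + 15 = (k - 5)*(k - 3)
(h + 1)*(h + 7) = h^2 + 8*h + 7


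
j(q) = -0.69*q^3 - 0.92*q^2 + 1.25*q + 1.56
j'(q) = -2.07*q^2 - 1.84*q + 1.25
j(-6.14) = 118.92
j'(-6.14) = -65.49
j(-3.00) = 8.16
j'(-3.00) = -11.86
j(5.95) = -168.92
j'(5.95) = -82.98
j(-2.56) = 3.91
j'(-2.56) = -7.61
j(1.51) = -1.03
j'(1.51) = -6.25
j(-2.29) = 2.16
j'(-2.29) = -5.39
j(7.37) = -315.42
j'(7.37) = -124.75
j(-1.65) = 0.09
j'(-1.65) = -1.35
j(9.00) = -564.72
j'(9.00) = -182.98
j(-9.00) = 418.80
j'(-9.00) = -149.86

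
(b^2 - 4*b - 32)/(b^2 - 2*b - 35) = (-b^2 + 4*b + 32)/(-b^2 + 2*b + 35)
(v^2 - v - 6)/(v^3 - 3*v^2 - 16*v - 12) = (v - 3)/(v^2 - 5*v - 6)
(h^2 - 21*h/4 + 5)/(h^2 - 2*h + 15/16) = 4*(h - 4)/(4*h - 3)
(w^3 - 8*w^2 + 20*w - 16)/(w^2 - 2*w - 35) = (-w^3 + 8*w^2 - 20*w + 16)/(-w^2 + 2*w + 35)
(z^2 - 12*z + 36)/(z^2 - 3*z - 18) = (z - 6)/(z + 3)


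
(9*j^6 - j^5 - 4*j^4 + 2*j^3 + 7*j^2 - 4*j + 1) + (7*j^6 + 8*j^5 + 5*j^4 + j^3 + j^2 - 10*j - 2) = 16*j^6 + 7*j^5 + j^4 + 3*j^3 + 8*j^2 - 14*j - 1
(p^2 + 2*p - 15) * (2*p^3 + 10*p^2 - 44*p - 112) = 2*p^5 + 14*p^4 - 54*p^3 - 350*p^2 + 436*p + 1680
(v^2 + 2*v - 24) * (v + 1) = v^3 + 3*v^2 - 22*v - 24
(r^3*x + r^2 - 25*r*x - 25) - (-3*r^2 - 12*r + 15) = r^3*x + 4*r^2 - 25*r*x + 12*r - 40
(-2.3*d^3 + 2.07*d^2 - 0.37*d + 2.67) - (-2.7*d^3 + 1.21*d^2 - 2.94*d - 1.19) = 0.4*d^3 + 0.86*d^2 + 2.57*d + 3.86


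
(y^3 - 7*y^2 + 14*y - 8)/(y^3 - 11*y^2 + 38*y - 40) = (y - 1)/(y - 5)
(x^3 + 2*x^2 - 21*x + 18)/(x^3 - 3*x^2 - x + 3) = (x + 6)/(x + 1)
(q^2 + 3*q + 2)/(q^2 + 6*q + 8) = (q + 1)/(q + 4)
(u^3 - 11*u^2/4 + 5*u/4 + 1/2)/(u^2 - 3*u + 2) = u + 1/4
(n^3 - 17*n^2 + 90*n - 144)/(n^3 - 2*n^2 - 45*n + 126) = (n - 8)/(n + 7)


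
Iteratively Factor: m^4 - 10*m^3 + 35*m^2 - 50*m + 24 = (m - 2)*(m^3 - 8*m^2 + 19*m - 12) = (m - 4)*(m - 2)*(m^2 - 4*m + 3) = (m - 4)*(m - 2)*(m - 1)*(m - 3)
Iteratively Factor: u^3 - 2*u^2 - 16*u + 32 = (u - 4)*(u^2 + 2*u - 8) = (u - 4)*(u - 2)*(u + 4)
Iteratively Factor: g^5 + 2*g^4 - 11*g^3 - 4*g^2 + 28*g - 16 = (g - 1)*(g^4 + 3*g^3 - 8*g^2 - 12*g + 16) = (g - 1)^2*(g^3 + 4*g^2 - 4*g - 16) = (g - 1)^2*(g + 4)*(g^2 - 4) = (g - 1)^2*(g + 2)*(g + 4)*(g - 2)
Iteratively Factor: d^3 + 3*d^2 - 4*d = (d + 4)*(d^2 - d) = d*(d + 4)*(d - 1)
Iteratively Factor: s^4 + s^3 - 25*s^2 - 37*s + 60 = (s - 1)*(s^3 + 2*s^2 - 23*s - 60) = (s - 1)*(s + 4)*(s^2 - 2*s - 15) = (s - 1)*(s + 3)*(s + 4)*(s - 5)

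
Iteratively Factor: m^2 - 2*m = (m)*(m - 2)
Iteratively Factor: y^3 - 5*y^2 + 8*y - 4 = (y - 2)*(y^2 - 3*y + 2) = (y - 2)^2*(y - 1)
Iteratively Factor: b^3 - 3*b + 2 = (b - 1)*(b^2 + b - 2) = (b - 1)*(b + 2)*(b - 1)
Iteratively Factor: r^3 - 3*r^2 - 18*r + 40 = (r - 2)*(r^2 - r - 20) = (r - 2)*(r + 4)*(r - 5)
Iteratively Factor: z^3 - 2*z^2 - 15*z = (z - 5)*(z^2 + 3*z) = z*(z - 5)*(z + 3)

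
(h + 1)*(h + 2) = h^2 + 3*h + 2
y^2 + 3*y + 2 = (y + 1)*(y + 2)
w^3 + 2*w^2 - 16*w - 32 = (w - 4)*(w + 2)*(w + 4)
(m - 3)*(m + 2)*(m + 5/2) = m^3 + 3*m^2/2 - 17*m/2 - 15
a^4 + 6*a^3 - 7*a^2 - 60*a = a*(a - 3)*(a + 4)*(a + 5)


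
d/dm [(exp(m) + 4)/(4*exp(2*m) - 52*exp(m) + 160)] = (-(exp(m) + 4)*(2*exp(m) - 13) + exp(2*m) - 13*exp(m) + 40)*exp(m)/(4*(exp(2*m) - 13*exp(m) + 40)^2)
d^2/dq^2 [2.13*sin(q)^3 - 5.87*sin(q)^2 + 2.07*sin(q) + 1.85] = -3.6675*sin(q) + 4.7925*sin(3*q) - 11.74*cos(2*q)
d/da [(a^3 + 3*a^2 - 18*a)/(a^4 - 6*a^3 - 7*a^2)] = (-a^4 - 6*a^3 + 65*a^2 - 216*a - 126)/(a^2*(a^4 - 12*a^3 + 22*a^2 + 84*a + 49))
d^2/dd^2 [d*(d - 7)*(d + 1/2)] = 6*d - 13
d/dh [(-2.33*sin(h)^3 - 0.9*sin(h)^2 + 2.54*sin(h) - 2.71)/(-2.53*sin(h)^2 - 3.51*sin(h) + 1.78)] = (5.8949*sin(h)^4 + 16.3566*sin(h)^3 - 2.857*sin(h)^2 - 16.9166*sin(h) - 4.9909)*cos(h)/(6.4009*sin(h)^4 + 17.7606*sin(h)^3 + 3.3133*sin(h)^2 - 12.4956*sin(h) + 3.1684)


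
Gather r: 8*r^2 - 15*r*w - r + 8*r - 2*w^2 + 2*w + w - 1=8*r^2 + r*(7 - 15*w) - 2*w^2 + 3*w - 1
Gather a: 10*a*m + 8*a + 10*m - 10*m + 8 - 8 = a*(10*m + 8)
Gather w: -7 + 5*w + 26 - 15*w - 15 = 4 - 10*w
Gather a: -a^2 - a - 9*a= -a^2 - 10*a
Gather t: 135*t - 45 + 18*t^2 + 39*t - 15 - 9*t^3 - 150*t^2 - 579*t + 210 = -9*t^3 - 132*t^2 - 405*t + 150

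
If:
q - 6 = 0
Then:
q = 6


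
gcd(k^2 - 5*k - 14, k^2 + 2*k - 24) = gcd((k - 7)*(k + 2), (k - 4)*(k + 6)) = 1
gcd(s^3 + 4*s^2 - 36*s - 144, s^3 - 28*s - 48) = s^2 - 2*s - 24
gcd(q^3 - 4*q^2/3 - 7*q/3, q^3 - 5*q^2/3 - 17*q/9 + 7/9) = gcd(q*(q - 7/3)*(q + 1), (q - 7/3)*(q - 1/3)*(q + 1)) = q^2 - 4*q/3 - 7/3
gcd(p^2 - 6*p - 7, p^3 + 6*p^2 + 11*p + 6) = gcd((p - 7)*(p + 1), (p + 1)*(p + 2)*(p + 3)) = p + 1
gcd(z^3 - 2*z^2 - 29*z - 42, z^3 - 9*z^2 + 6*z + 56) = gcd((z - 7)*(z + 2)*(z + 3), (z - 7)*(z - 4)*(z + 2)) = z^2 - 5*z - 14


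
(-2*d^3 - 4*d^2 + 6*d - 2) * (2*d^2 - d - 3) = -4*d^5 - 6*d^4 + 22*d^3 + 2*d^2 - 16*d + 6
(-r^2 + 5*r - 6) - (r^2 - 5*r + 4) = -2*r^2 + 10*r - 10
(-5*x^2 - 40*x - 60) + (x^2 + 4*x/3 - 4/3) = -4*x^2 - 116*x/3 - 184/3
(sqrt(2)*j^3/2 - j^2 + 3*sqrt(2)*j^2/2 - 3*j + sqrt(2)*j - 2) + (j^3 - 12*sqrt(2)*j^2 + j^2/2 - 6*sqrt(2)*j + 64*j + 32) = sqrt(2)*j^3/2 + j^3 - 21*sqrt(2)*j^2/2 - j^2/2 - 5*sqrt(2)*j + 61*j + 30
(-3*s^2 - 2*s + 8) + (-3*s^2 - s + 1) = -6*s^2 - 3*s + 9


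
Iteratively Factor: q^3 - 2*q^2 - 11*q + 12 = (q - 1)*(q^2 - q - 12) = (q - 4)*(q - 1)*(q + 3)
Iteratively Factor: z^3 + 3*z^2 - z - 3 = (z + 1)*(z^2 + 2*z - 3) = (z + 1)*(z + 3)*(z - 1)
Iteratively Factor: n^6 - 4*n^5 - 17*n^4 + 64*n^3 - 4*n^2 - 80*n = (n - 5)*(n^5 + n^4 - 12*n^3 + 4*n^2 + 16*n) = (n - 5)*(n - 2)*(n^4 + 3*n^3 - 6*n^2 - 8*n) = n*(n - 5)*(n - 2)*(n^3 + 3*n^2 - 6*n - 8) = n*(n - 5)*(n - 2)^2*(n^2 + 5*n + 4) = n*(n - 5)*(n - 2)^2*(n + 4)*(n + 1)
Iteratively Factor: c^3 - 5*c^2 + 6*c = (c)*(c^2 - 5*c + 6) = c*(c - 3)*(c - 2)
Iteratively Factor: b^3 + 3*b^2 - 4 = (b + 2)*(b^2 + b - 2) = (b + 2)^2*(b - 1)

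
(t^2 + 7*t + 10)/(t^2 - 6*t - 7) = (t^2 + 7*t + 10)/(t^2 - 6*t - 7)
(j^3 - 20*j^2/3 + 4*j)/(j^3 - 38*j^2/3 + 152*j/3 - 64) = j*(3*j - 2)/(3*j^2 - 20*j + 32)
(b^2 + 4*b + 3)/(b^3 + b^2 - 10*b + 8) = (b^2 + 4*b + 3)/(b^3 + b^2 - 10*b + 8)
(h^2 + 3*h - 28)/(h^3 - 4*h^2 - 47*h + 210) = (h - 4)/(h^2 - 11*h + 30)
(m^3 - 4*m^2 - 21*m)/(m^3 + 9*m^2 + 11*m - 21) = m*(m - 7)/(m^2 + 6*m - 7)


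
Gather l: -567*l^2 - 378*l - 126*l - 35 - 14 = -567*l^2 - 504*l - 49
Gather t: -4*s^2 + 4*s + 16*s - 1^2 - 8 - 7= -4*s^2 + 20*s - 16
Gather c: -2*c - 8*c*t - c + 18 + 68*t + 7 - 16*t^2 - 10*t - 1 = c*(-8*t - 3) - 16*t^2 + 58*t + 24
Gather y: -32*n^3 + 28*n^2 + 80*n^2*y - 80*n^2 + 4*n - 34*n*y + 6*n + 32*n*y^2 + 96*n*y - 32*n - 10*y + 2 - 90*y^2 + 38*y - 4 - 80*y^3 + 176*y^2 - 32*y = -32*n^3 - 52*n^2 - 22*n - 80*y^3 + y^2*(32*n + 86) + y*(80*n^2 + 62*n - 4) - 2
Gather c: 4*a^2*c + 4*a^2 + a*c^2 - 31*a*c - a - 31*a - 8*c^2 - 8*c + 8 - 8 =4*a^2 - 32*a + c^2*(a - 8) + c*(4*a^2 - 31*a - 8)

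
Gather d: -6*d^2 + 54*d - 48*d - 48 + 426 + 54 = -6*d^2 + 6*d + 432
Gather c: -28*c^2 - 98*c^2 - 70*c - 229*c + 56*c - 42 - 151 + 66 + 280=-126*c^2 - 243*c + 153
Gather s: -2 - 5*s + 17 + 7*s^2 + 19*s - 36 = 7*s^2 + 14*s - 21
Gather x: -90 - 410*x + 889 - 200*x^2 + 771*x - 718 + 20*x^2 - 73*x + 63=-180*x^2 + 288*x + 144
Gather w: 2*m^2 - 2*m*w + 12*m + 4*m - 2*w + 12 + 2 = 2*m^2 + 16*m + w*(-2*m - 2) + 14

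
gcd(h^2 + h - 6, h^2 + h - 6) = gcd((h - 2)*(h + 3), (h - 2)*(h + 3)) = h^2 + h - 6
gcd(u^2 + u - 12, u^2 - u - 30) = 1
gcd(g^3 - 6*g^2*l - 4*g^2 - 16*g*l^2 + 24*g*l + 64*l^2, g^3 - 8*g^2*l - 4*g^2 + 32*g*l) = g^2 - 8*g*l - 4*g + 32*l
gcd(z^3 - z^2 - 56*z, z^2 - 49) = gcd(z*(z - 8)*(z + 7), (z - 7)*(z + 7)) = z + 7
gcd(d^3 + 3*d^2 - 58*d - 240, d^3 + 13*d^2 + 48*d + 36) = d + 6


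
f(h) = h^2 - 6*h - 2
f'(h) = 2*h - 6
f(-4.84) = 50.47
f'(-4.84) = -15.68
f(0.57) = -5.10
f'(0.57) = -4.86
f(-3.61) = 32.69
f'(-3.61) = -13.22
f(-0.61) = 2.03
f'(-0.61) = -7.22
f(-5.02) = 53.32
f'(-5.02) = -16.04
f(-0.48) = 1.11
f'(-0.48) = -6.96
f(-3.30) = 28.69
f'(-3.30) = -12.60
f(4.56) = -8.57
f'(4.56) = 3.12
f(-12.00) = 214.00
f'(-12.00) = -30.00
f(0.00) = -2.00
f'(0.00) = -6.00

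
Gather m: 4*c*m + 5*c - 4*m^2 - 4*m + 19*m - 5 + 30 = 5*c - 4*m^2 + m*(4*c + 15) + 25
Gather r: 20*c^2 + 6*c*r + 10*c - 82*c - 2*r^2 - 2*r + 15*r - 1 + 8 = 20*c^2 - 72*c - 2*r^2 + r*(6*c + 13) + 7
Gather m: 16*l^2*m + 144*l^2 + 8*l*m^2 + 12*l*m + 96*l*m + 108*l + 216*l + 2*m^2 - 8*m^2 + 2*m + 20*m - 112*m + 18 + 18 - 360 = 144*l^2 + 324*l + m^2*(8*l - 6) + m*(16*l^2 + 108*l - 90) - 324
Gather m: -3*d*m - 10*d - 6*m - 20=-10*d + m*(-3*d - 6) - 20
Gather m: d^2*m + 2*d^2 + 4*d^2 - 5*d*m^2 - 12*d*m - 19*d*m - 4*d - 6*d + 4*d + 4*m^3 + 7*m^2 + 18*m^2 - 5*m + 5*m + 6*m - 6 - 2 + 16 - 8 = 6*d^2 - 6*d + 4*m^3 + m^2*(25 - 5*d) + m*(d^2 - 31*d + 6)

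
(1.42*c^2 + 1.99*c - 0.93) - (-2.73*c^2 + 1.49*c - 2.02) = 4.15*c^2 + 0.5*c + 1.09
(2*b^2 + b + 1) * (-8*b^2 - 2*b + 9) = -16*b^4 - 12*b^3 + 8*b^2 + 7*b + 9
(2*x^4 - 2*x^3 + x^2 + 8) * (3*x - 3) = 6*x^5 - 12*x^4 + 9*x^3 - 3*x^2 + 24*x - 24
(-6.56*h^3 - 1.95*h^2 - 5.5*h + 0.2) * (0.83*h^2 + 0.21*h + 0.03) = -5.4448*h^5 - 2.9961*h^4 - 5.1713*h^3 - 1.0475*h^2 - 0.123*h + 0.006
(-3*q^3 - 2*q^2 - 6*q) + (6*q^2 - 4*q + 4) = -3*q^3 + 4*q^2 - 10*q + 4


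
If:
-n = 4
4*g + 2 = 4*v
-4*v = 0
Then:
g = -1/2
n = -4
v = 0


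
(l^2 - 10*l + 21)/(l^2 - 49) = (l - 3)/(l + 7)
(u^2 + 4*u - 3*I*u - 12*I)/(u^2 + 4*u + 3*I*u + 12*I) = (u - 3*I)/(u + 3*I)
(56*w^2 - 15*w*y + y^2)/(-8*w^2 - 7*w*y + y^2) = (-7*w + y)/(w + y)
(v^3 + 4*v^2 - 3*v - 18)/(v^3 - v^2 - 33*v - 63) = (v - 2)/(v - 7)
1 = 1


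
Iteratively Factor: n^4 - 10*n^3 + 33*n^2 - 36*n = (n - 3)*(n^3 - 7*n^2 + 12*n) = (n - 3)^2*(n^2 - 4*n) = (n - 4)*(n - 3)^2*(n)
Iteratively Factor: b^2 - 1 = (b + 1)*(b - 1)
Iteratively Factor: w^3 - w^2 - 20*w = (w - 5)*(w^2 + 4*w) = w*(w - 5)*(w + 4)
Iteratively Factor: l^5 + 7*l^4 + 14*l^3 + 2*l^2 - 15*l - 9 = (l + 1)*(l^4 + 6*l^3 + 8*l^2 - 6*l - 9) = (l + 1)^2*(l^3 + 5*l^2 + 3*l - 9) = (l + 1)^2*(l + 3)*(l^2 + 2*l - 3) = (l - 1)*(l + 1)^2*(l + 3)*(l + 3)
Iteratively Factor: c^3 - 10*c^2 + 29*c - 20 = (c - 4)*(c^2 - 6*c + 5) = (c - 4)*(c - 1)*(c - 5)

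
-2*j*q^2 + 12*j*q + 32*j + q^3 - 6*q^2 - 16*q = (-2*j + q)*(q - 8)*(q + 2)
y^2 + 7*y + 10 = (y + 2)*(y + 5)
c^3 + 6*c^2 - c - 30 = (c - 2)*(c + 3)*(c + 5)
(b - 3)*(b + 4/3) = b^2 - 5*b/3 - 4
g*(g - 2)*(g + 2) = g^3 - 4*g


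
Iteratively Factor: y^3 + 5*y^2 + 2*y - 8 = (y + 2)*(y^2 + 3*y - 4) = (y - 1)*(y + 2)*(y + 4)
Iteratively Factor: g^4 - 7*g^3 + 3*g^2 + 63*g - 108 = (g - 3)*(g^3 - 4*g^2 - 9*g + 36) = (g - 3)*(g + 3)*(g^2 - 7*g + 12) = (g - 4)*(g - 3)*(g + 3)*(g - 3)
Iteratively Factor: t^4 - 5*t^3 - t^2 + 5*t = (t + 1)*(t^3 - 6*t^2 + 5*t) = (t - 5)*(t + 1)*(t^2 - t) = (t - 5)*(t - 1)*(t + 1)*(t)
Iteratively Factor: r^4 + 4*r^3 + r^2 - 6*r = (r + 2)*(r^3 + 2*r^2 - 3*r) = (r + 2)*(r + 3)*(r^2 - r) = (r - 1)*(r + 2)*(r + 3)*(r)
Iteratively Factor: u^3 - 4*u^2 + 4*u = (u)*(u^2 - 4*u + 4) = u*(u - 2)*(u - 2)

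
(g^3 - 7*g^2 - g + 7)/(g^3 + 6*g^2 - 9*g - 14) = (g^2 - 8*g + 7)/(g^2 + 5*g - 14)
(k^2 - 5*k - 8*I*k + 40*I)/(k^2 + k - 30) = (k - 8*I)/(k + 6)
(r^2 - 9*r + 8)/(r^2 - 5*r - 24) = (r - 1)/(r + 3)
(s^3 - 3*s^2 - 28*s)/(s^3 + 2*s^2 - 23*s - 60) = s*(s - 7)/(s^2 - 2*s - 15)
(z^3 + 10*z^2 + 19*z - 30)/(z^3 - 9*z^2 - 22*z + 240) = (z^2 + 5*z - 6)/(z^2 - 14*z + 48)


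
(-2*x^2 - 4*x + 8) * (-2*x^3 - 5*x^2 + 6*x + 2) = 4*x^5 + 18*x^4 - 8*x^3 - 68*x^2 + 40*x + 16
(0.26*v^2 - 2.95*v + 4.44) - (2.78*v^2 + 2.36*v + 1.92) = -2.52*v^2 - 5.31*v + 2.52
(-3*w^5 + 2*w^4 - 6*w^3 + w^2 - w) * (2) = -6*w^5 + 4*w^4 - 12*w^3 + 2*w^2 - 2*w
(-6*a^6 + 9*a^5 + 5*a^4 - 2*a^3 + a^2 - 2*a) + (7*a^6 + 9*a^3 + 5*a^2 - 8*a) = a^6 + 9*a^5 + 5*a^4 + 7*a^3 + 6*a^2 - 10*a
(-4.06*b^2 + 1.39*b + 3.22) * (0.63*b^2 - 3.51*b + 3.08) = -2.5578*b^4 + 15.1263*b^3 - 15.3551*b^2 - 7.021*b + 9.9176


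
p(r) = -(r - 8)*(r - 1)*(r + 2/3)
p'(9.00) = -95.00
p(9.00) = -77.33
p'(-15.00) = -927.00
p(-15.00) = 5274.67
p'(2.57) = 21.02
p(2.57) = 27.59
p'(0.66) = 7.69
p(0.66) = -3.31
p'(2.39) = 20.70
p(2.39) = 23.84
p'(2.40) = 20.72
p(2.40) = 24.04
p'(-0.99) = -21.44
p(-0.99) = 5.78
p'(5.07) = 5.39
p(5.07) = 68.41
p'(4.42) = 13.06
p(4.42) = 62.28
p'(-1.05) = -22.81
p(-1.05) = 7.11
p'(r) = -(r - 8)*(r - 1) - (r - 8)*(r + 2/3) - (r - 1)*(r + 2/3)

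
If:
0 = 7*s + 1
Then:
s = -1/7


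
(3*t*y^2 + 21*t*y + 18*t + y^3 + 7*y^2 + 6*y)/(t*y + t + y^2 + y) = (3*t*y + 18*t + y^2 + 6*y)/(t + y)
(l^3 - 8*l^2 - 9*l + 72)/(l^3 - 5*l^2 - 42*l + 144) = (l + 3)/(l + 6)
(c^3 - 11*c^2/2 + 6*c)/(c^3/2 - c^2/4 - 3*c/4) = 2*(c - 4)/(c + 1)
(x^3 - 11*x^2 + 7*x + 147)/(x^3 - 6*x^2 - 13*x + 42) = (x - 7)/(x - 2)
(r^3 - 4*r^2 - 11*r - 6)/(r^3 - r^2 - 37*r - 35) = (r^2 - 5*r - 6)/(r^2 - 2*r - 35)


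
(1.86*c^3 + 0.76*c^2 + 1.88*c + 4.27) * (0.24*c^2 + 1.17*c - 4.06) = 0.4464*c^5 + 2.3586*c^4 - 6.2112*c^3 + 0.1388*c^2 - 2.6369*c - 17.3362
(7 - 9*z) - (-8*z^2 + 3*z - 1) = 8*z^2 - 12*z + 8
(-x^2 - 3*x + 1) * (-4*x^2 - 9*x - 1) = 4*x^4 + 21*x^3 + 24*x^2 - 6*x - 1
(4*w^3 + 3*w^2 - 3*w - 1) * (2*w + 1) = 8*w^4 + 10*w^3 - 3*w^2 - 5*w - 1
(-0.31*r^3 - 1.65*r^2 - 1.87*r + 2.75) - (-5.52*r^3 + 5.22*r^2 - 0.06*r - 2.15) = 5.21*r^3 - 6.87*r^2 - 1.81*r + 4.9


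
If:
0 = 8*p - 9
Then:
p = 9/8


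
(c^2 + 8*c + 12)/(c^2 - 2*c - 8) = (c + 6)/(c - 4)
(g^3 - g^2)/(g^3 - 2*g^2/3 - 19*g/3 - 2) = 3*g^2*(1 - g)/(-3*g^3 + 2*g^2 + 19*g + 6)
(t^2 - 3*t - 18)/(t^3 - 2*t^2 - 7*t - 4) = (-t^2 + 3*t + 18)/(-t^3 + 2*t^2 + 7*t + 4)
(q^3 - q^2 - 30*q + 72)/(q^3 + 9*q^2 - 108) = (q - 4)/(q + 6)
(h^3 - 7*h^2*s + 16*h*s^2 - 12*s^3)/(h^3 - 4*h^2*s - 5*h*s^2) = (-h^3 + 7*h^2*s - 16*h*s^2 + 12*s^3)/(h*(-h^2 + 4*h*s + 5*s^2))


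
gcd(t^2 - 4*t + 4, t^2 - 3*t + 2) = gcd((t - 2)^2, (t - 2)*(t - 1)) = t - 2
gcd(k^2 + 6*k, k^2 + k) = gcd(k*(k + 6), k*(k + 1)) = k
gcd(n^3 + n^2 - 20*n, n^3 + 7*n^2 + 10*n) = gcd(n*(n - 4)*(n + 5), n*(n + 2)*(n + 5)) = n^2 + 5*n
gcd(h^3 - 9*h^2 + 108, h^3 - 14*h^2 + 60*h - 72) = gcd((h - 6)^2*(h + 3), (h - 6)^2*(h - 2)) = h^2 - 12*h + 36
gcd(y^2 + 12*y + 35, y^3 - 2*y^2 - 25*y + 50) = y + 5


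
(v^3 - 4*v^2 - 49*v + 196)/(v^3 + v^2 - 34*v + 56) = (v - 7)/(v - 2)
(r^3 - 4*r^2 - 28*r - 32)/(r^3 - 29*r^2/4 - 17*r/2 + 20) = 4*(r + 2)/(4*r - 5)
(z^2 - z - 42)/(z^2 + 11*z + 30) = (z - 7)/(z + 5)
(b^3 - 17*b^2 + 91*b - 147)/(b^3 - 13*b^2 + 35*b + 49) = (b - 3)/(b + 1)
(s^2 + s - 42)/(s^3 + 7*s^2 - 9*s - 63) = (s - 6)/(s^2 - 9)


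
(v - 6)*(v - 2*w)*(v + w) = v^3 - v^2*w - 6*v^2 - 2*v*w^2 + 6*v*w + 12*w^2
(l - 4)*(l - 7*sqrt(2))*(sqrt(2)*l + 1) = sqrt(2)*l^3 - 13*l^2 - 4*sqrt(2)*l^2 - 7*sqrt(2)*l + 52*l + 28*sqrt(2)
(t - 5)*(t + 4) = t^2 - t - 20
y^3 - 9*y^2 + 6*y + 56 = (y - 7)*(y - 4)*(y + 2)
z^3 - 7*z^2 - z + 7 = (z - 7)*(z - 1)*(z + 1)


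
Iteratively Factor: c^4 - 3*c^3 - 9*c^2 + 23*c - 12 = (c - 1)*(c^3 - 2*c^2 - 11*c + 12) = (c - 1)^2*(c^2 - c - 12) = (c - 4)*(c - 1)^2*(c + 3)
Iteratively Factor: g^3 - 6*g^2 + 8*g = (g - 4)*(g^2 - 2*g) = g*(g - 4)*(g - 2)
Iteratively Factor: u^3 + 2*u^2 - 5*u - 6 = (u + 3)*(u^2 - u - 2) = (u - 2)*(u + 3)*(u + 1)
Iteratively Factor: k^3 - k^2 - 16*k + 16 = (k - 1)*(k^2 - 16) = (k - 1)*(k + 4)*(k - 4)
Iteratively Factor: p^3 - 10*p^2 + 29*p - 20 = (p - 5)*(p^2 - 5*p + 4) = (p - 5)*(p - 4)*(p - 1)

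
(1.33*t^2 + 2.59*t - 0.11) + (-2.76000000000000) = 1.33*t^2 + 2.59*t - 2.87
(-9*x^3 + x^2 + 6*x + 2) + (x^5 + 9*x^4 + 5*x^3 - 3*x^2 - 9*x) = x^5 + 9*x^4 - 4*x^3 - 2*x^2 - 3*x + 2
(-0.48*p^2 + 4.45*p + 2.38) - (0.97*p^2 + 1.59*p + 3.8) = -1.45*p^2 + 2.86*p - 1.42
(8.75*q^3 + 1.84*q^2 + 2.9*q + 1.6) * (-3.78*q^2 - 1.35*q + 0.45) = -33.075*q^5 - 18.7677*q^4 - 9.5085*q^3 - 9.135*q^2 - 0.855*q + 0.72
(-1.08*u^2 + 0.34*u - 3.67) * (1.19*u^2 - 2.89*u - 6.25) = -1.2852*u^4 + 3.5258*u^3 + 1.4001*u^2 + 8.4813*u + 22.9375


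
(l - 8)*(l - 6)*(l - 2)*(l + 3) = l^4 - 13*l^3 + 28*l^2 + 132*l - 288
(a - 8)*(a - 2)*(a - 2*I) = a^3 - 10*a^2 - 2*I*a^2 + 16*a + 20*I*a - 32*I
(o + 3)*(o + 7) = o^2 + 10*o + 21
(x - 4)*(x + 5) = x^2 + x - 20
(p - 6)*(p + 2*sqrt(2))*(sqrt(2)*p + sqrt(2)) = sqrt(2)*p^3 - 5*sqrt(2)*p^2 + 4*p^2 - 20*p - 6*sqrt(2)*p - 24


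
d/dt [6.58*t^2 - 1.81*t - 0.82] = 13.16*t - 1.81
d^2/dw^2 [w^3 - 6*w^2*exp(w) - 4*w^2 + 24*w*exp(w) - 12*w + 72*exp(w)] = -6*w^2*exp(w) + 6*w + 108*exp(w) - 8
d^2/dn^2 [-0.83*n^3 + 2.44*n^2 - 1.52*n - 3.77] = 4.88 - 4.98*n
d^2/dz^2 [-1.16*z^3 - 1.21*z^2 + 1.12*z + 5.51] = -6.96*z - 2.42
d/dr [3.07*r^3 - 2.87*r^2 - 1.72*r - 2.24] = 9.21*r^2 - 5.74*r - 1.72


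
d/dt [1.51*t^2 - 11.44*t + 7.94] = 3.02*t - 11.44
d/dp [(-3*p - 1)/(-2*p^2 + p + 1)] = (6*p^2 - 3*p - (3*p + 1)*(4*p - 1) - 3)/(-2*p^2 + p + 1)^2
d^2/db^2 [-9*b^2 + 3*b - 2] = -18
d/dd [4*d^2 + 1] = 8*d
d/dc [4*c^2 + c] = 8*c + 1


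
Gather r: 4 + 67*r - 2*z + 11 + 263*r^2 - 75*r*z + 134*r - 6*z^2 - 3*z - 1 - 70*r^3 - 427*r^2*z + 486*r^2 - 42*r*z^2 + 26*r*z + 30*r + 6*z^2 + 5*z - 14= -70*r^3 + r^2*(749 - 427*z) + r*(-42*z^2 - 49*z + 231)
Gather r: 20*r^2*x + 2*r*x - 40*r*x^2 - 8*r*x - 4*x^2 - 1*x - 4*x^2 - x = 20*r^2*x + r*(-40*x^2 - 6*x) - 8*x^2 - 2*x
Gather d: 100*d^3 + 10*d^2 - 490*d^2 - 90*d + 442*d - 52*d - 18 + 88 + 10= 100*d^3 - 480*d^2 + 300*d + 80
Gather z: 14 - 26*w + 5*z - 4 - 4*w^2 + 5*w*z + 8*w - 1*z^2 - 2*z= -4*w^2 - 18*w - z^2 + z*(5*w + 3) + 10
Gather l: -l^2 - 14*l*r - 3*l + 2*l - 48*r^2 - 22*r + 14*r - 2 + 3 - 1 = -l^2 + l*(-14*r - 1) - 48*r^2 - 8*r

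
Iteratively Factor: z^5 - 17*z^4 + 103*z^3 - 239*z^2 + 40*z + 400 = (z - 5)*(z^4 - 12*z^3 + 43*z^2 - 24*z - 80) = (z - 5)^2*(z^3 - 7*z^2 + 8*z + 16) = (z - 5)^2*(z + 1)*(z^2 - 8*z + 16) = (z - 5)^2*(z - 4)*(z + 1)*(z - 4)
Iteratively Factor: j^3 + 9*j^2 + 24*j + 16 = (j + 4)*(j^2 + 5*j + 4) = (j + 4)^2*(j + 1)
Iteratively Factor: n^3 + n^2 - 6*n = (n + 3)*(n^2 - 2*n) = n*(n + 3)*(n - 2)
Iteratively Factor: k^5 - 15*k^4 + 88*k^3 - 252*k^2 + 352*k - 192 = (k - 2)*(k^4 - 13*k^3 + 62*k^2 - 128*k + 96) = (k - 4)*(k - 2)*(k^3 - 9*k^2 + 26*k - 24) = (k - 4)*(k - 2)^2*(k^2 - 7*k + 12) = (k - 4)^2*(k - 2)^2*(k - 3)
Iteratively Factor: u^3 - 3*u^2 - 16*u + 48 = (u - 3)*(u^2 - 16) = (u - 4)*(u - 3)*(u + 4)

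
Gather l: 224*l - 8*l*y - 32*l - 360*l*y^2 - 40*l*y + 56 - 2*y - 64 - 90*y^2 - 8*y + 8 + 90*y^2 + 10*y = l*(-360*y^2 - 48*y + 192)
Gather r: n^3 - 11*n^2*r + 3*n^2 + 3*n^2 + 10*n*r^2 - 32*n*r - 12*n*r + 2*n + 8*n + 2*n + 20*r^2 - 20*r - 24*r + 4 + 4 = n^3 + 6*n^2 + 12*n + r^2*(10*n + 20) + r*(-11*n^2 - 44*n - 44) + 8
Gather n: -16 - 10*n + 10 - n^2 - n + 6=-n^2 - 11*n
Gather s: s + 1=s + 1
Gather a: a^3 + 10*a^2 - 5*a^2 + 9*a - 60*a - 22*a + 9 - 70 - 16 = a^3 + 5*a^2 - 73*a - 77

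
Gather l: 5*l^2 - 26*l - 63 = 5*l^2 - 26*l - 63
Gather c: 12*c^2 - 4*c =12*c^2 - 4*c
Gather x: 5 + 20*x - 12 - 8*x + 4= 12*x - 3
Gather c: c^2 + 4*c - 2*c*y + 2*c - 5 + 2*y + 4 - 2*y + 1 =c^2 + c*(6 - 2*y)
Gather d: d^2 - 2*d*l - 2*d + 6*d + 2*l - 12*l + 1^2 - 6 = d^2 + d*(4 - 2*l) - 10*l - 5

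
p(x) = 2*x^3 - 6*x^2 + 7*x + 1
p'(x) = 6*x^2 - 12*x + 7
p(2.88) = 19.17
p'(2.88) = 22.21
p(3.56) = 40.11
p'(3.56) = 40.32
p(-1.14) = -17.74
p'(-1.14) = 28.48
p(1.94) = 6.60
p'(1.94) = 6.30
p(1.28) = 4.32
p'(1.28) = 1.47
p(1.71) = 5.43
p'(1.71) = 4.02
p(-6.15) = -734.20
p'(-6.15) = 307.74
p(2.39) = 10.76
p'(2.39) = 12.59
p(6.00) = 259.00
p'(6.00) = 151.00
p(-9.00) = -2006.00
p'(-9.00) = 601.00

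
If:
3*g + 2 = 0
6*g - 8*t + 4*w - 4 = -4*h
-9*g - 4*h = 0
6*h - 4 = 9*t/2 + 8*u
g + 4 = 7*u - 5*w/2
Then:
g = -2/3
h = 3/2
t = -10/429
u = 365/572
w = 389/858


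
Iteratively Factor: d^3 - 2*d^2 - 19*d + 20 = (d - 5)*(d^2 + 3*d - 4) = (d - 5)*(d - 1)*(d + 4)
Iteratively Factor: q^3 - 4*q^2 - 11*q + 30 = (q - 5)*(q^2 + q - 6) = (q - 5)*(q - 2)*(q + 3)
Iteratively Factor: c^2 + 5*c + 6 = (c + 2)*(c + 3)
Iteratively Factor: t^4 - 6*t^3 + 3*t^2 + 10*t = (t - 5)*(t^3 - t^2 - 2*t) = (t - 5)*(t - 2)*(t^2 + t) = t*(t - 5)*(t - 2)*(t + 1)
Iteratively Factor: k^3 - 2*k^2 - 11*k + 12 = (k + 3)*(k^2 - 5*k + 4) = (k - 4)*(k + 3)*(k - 1)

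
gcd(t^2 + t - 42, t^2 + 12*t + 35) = t + 7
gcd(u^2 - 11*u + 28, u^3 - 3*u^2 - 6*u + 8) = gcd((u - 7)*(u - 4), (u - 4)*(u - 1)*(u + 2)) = u - 4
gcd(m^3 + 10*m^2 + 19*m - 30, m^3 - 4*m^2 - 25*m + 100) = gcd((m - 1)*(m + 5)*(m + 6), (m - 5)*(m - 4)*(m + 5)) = m + 5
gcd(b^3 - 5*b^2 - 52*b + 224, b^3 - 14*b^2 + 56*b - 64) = b^2 - 12*b + 32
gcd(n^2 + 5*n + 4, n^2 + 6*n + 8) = n + 4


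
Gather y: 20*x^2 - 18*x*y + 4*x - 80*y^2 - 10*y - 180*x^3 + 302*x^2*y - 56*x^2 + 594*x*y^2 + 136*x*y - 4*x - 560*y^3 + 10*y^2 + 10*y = -180*x^3 - 36*x^2 - 560*y^3 + y^2*(594*x - 70) + y*(302*x^2 + 118*x)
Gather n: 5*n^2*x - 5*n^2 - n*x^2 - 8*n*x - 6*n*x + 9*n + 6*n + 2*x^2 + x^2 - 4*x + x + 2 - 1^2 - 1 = n^2*(5*x - 5) + n*(-x^2 - 14*x + 15) + 3*x^2 - 3*x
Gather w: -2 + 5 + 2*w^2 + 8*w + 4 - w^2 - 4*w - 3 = w^2 + 4*w + 4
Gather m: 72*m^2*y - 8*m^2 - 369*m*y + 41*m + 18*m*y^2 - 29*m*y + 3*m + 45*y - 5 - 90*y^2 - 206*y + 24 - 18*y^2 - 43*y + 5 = m^2*(72*y - 8) + m*(18*y^2 - 398*y + 44) - 108*y^2 - 204*y + 24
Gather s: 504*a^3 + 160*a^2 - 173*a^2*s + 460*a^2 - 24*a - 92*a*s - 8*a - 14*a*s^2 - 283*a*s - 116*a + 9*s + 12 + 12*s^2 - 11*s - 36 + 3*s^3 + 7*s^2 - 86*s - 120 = 504*a^3 + 620*a^2 - 148*a + 3*s^3 + s^2*(19 - 14*a) + s*(-173*a^2 - 375*a - 88) - 144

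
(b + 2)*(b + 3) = b^2 + 5*b + 6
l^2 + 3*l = l*(l + 3)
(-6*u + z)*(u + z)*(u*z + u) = -6*u^3*z - 6*u^3 - 5*u^2*z^2 - 5*u^2*z + u*z^3 + u*z^2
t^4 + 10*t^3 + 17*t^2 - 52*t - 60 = (t - 2)*(t + 1)*(t + 5)*(t + 6)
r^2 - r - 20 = (r - 5)*(r + 4)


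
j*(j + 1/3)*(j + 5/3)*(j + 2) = j^4 + 4*j^3 + 41*j^2/9 + 10*j/9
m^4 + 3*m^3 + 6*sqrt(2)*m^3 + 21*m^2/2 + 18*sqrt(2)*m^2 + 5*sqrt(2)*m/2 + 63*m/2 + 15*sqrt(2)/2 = (m + 3)*(m + sqrt(2)/2)^2*(m + 5*sqrt(2))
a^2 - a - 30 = (a - 6)*(a + 5)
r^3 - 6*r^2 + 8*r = r*(r - 4)*(r - 2)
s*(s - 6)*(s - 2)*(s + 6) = s^4 - 2*s^3 - 36*s^2 + 72*s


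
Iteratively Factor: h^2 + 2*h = (h)*(h + 2)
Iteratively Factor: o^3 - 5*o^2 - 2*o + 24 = (o - 3)*(o^2 - 2*o - 8) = (o - 4)*(o - 3)*(o + 2)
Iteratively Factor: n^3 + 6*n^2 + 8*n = (n + 2)*(n^2 + 4*n) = n*(n + 2)*(n + 4)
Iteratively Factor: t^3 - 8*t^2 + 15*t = (t - 3)*(t^2 - 5*t) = (t - 5)*(t - 3)*(t)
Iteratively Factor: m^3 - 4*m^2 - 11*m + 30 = (m - 2)*(m^2 - 2*m - 15) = (m - 2)*(m + 3)*(m - 5)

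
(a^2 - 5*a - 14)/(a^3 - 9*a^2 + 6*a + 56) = 1/(a - 4)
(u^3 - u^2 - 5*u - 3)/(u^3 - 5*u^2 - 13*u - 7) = (u - 3)/(u - 7)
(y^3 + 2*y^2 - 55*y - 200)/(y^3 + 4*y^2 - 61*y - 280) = (y + 5)/(y + 7)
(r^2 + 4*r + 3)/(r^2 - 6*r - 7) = (r + 3)/(r - 7)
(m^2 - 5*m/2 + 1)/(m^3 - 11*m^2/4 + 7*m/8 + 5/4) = 4*(2*m - 1)/(8*m^2 - 6*m - 5)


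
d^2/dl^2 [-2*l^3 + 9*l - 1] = -12*l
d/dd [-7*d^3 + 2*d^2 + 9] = d*(4 - 21*d)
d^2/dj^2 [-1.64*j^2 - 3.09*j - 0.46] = -3.28000000000000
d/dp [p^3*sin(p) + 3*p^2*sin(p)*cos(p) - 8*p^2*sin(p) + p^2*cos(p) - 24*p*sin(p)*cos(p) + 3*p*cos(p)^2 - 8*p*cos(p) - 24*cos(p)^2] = p^3*cos(p) + 2*p^2*sin(p) - 8*p^2*cos(p) + 3*p^2*cos(2*p) - 8*p*sin(p) + 2*p*cos(p) - 24*p*cos(2*p) + 12*sin(2*p) - 8*cos(p) + 3*cos(2*p)/2 + 3/2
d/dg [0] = 0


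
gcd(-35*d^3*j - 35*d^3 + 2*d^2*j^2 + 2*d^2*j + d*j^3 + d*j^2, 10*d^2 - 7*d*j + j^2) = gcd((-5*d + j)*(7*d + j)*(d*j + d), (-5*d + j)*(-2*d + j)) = 5*d - j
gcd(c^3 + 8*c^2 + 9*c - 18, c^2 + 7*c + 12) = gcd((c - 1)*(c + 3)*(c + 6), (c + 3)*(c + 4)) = c + 3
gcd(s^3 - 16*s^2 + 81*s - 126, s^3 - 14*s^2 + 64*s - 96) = s - 6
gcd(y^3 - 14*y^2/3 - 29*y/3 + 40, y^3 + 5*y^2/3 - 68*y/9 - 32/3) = y^2 + y/3 - 8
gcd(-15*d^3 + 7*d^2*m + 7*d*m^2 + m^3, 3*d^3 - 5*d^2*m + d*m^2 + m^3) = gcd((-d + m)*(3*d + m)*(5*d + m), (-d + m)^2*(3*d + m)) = 3*d^2 - 2*d*m - m^2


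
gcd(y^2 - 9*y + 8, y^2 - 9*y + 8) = y^2 - 9*y + 8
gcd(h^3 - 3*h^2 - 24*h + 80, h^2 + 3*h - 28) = h - 4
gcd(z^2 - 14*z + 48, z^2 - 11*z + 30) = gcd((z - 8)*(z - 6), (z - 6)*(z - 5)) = z - 6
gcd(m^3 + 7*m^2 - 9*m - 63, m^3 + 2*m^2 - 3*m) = m + 3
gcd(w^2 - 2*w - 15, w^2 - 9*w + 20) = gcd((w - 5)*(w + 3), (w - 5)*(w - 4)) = w - 5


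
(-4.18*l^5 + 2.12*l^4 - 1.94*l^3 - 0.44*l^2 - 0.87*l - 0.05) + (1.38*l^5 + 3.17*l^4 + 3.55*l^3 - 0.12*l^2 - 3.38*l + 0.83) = -2.8*l^5 + 5.29*l^4 + 1.61*l^3 - 0.56*l^2 - 4.25*l + 0.78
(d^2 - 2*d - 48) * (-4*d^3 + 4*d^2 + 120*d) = -4*d^5 + 12*d^4 + 304*d^3 - 432*d^2 - 5760*d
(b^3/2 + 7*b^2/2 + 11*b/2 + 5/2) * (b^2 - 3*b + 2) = b^5/2 + 2*b^4 - 4*b^3 - 7*b^2 + 7*b/2 + 5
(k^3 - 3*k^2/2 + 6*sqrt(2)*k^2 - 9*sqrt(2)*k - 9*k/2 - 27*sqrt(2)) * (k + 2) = k^4 + k^3/2 + 6*sqrt(2)*k^3 - 15*k^2/2 + 3*sqrt(2)*k^2 - 45*sqrt(2)*k - 9*k - 54*sqrt(2)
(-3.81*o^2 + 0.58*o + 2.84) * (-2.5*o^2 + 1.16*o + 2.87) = 9.525*o^4 - 5.8696*o^3 - 17.3619*o^2 + 4.959*o + 8.1508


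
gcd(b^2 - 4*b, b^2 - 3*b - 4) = b - 4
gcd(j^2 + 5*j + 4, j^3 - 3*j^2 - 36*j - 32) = j^2 + 5*j + 4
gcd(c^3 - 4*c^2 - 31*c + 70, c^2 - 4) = c - 2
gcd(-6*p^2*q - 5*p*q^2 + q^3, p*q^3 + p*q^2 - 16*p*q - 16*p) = 1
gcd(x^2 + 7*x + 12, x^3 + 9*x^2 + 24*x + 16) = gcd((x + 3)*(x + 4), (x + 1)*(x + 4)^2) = x + 4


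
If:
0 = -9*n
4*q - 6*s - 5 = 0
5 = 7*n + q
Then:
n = 0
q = 5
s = 5/2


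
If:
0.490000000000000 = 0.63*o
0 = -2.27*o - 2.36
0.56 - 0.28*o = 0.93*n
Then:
No Solution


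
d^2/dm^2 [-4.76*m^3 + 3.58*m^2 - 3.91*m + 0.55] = 7.16 - 28.56*m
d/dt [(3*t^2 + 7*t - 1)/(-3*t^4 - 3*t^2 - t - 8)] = (-(6*t + 7)*(3*t^4 + 3*t^2 + t + 8) + (3*t^2 + 7*t - 1)*(12*t^3 + 6*t + 1))/(3*t^4 + 3*t^2 + t + 8)^2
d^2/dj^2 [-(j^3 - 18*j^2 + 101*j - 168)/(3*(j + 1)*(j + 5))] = 32*(-5*j^3 + 3*j^2 + 93*j + 181)/(j^6 + 18*j^5 + 123*j^4 + 396*j^3 + 615*j^2 + 450*j + 125)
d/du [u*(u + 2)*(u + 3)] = 3*u^2 + 10*u + 6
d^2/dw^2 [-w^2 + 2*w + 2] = -2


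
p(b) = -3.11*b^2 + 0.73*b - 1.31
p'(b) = 0.73 - 6.22*b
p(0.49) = -1.70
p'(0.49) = -2.32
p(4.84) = -70.63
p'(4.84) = -29.37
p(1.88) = -10.93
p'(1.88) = -10.96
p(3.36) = -33.97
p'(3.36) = -20.17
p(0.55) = -1.85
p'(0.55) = -2.69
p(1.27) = -5.40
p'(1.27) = -7.17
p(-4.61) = -70.77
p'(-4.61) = 29.40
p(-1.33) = -7.78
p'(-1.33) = 9.00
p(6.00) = -108.89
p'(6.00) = -36.59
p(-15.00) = -712.01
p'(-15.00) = 94.03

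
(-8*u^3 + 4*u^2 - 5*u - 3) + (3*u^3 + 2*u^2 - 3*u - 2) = -5*u^3 + 6*u^2 - 8*u - 5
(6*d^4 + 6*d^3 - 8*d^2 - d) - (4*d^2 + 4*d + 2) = 6*d^4 + 6*d^3 - 12*d^2 - 5*d - 2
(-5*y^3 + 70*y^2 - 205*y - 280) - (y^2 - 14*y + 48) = -5*y^3 + 69*y^2 - 191*y - 328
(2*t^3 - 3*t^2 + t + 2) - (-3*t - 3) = 2*t^3 - 3*t^2 + 4*t + 5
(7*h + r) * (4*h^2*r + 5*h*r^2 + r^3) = 28*h^3*r + 39*h^2*r^2 + 12*h*r^3 + r^4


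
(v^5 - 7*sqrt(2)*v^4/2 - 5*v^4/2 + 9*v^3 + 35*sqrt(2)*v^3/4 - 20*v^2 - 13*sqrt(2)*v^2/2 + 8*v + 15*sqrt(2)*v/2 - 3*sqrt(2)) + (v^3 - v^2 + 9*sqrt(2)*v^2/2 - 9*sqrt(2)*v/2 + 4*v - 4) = v^5 - 7*sqrt(2)*v^4/2 - 5*v^4/2 + 10*v^3 + 35*sqrt(2)*v^3/4 - 21*v^2 - 2*sqrt(2)*v^2 + 3*sqrt(2)*v + 12*v - 3*sqrt(2) - 4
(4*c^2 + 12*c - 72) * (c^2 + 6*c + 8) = 4*c^4 + 36*c^3 + 32*c^2 - 336*c - 576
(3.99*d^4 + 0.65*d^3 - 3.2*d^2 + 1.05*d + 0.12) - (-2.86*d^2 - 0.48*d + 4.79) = 3.99*d^4 + 0.65*d^3 - 0.34*d^2 + 1.53*d - 4.67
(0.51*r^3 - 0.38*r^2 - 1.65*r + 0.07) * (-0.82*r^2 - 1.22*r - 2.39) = -0.4182*r^5 - 0.3106*r^4 + 0.5977*r^3 + 2.8638*r^2 + 3.8581*r - 0.1673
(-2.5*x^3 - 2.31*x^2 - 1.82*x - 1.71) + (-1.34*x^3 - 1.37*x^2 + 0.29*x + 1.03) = -3.84*x^3 - 3.68*x^2 - 1.53*x - 0.68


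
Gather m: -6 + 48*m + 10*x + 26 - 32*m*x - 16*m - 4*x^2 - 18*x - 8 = m*(32 - 32*x) - 4*x^2 - 8*x + 12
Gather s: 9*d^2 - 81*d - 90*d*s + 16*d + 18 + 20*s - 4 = 9*d^2 - 65*d + s*(20 - 90*d) + 14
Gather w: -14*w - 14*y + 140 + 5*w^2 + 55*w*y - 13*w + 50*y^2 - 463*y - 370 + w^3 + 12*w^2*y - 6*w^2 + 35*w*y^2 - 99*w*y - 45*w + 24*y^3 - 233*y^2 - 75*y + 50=w^3 + w^2*(12*y - 1) + w*(35*y^2 - 44*y - 72) + 24*y^3 - 183*y^2 - 552*y - 180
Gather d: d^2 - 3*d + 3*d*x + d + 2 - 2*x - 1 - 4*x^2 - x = d^2 + d*(3*x - 2) - 4*x^2 - 3*x + 1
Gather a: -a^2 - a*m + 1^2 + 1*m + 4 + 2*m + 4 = -a^2 - a*m + 3*m + 9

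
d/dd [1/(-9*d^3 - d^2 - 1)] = d*(27*d + 2)/(9*d^3 + d^2 + 1)^2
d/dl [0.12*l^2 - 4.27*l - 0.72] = 0.24*l - 4.27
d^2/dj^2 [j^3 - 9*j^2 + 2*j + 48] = 6*j - 18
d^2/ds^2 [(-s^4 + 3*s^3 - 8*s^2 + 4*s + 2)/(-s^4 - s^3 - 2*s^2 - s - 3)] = 2*(-4*s^9 + 18*s^8 + 12*s^7 - 60*s^6 - 297*s^4 - 73*s^3 - 39*s^2 - 3*s + 94)/(s^12 + 3*s^11 + 9*s^10 + 16*s^9 + 33*s^8 + 45*s^7 + 68*s^6 + 69*s^5 + 87*s^4 + 64*s^3 + 63*s^2 + 27*s + 27)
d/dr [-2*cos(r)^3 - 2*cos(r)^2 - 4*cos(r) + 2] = 2*(3*cos(r)^2 + 2*cos(r) + 2)*sin(r)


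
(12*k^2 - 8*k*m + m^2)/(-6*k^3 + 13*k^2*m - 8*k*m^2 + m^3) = (-2*k + m)/(k^2 - 2*k*m + m^2)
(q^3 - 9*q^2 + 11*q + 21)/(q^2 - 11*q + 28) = (q^2 - 2*q - 3)/(q - 4)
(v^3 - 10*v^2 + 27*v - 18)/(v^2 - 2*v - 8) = (-v^3 + 10*v^2 - 27*v + 18)/(-v^2 + 2*v + 8)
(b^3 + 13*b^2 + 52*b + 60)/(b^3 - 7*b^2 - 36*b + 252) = (b^2 + 7*b + 10)/(b^2 - 13*b + 42)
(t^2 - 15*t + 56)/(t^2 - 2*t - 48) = (t - 7)/(t + 6)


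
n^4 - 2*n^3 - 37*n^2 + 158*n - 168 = (n - 4)*(n - 3)*(n - 2)*(n + 7)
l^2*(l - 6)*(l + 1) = l^4 - 5*l^3 - 6*l^2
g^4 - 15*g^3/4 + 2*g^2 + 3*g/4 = g*(g - 3)*(g - 1)*(g + 1/4)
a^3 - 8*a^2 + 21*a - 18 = (a - 3)^2*(a - 2)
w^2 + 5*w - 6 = (w - 1)*(w + 6)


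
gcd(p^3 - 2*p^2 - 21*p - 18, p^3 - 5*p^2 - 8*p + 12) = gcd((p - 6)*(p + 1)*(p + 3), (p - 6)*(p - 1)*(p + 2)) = p - 6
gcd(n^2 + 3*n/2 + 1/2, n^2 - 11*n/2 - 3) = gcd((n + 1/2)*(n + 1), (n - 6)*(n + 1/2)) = n + 1/2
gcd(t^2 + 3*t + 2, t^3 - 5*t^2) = 1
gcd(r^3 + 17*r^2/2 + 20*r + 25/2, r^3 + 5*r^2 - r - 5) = r^2 + 6*r + 5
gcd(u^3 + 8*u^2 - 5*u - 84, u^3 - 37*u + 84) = u^2 + 4*u - 21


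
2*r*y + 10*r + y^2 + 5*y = (2*r + y)*(y + 5)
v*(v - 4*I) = v^2 - 4*I*v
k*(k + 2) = k^2 + 2*k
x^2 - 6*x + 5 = (x - 5)*(x - 1)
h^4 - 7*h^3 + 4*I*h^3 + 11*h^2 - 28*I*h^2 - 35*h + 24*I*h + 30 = (h - 6)*(h - 1)*(h - I)*(h + 5*I)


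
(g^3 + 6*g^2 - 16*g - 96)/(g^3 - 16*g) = (g + 6)/g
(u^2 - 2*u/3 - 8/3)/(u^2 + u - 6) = (u + 4/3)/(u + 3)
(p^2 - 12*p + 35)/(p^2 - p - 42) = (p - 5)/(p + 6)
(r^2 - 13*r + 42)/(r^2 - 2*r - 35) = (r - 6)/(r + 5)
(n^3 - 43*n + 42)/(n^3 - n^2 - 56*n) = (n^2 - 7*n + 6)/(n*(n - 8))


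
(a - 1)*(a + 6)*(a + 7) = a^3 + 12*a^2 + 29*a - 42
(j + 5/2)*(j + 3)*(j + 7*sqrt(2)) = j^3 + 11*j^2/2 + 7*sqrt(2)*j^2 + 15*j/2 + 77*sqrt(2)*j/2 + 105*sqrt(2)/2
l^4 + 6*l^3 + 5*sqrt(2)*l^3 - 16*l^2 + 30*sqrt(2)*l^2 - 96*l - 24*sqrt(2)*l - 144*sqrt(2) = (l + 6)*(l - 2*sqrt(2))*(l + sqrt(2))*(l + 6*sqrt(2))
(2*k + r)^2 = 4*k^2 + 4*k*r + r^2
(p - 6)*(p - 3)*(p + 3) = p^3 - 6*p^2 - 9*p + 54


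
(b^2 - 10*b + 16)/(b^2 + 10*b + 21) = (b^2 - 10*b + 16)/(b^2 + 10*b + 21)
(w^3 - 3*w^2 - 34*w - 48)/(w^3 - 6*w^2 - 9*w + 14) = (w^2 - 5*w - 24)/(w^2 - 8*w + 7)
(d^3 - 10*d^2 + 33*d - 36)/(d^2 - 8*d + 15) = (d^2 - 7*d + 12)/(d - 5)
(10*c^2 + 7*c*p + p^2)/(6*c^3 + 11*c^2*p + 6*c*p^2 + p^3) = (5*c + p)/(3*c^2 + 4*c*p + p^2)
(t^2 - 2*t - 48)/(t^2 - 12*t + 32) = (t + 6)/(t - 4)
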